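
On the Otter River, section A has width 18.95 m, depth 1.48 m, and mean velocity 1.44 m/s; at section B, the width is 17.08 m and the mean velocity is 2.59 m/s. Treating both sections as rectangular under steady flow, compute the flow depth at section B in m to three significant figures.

0.913 m

Q = A₁V₁ = (18.95×1.48) × 1.44 = 40.39 m³/s
d₂ = Q/(b₂ V₂) = 40.39/(17.08×2.59) = 0.9129 m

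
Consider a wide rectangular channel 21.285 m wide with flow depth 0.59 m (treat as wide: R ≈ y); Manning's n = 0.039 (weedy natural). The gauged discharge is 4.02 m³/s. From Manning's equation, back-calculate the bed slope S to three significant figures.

0.000315

A = b·y = 21.285 × 0.59 = 12.56 m²
Wide channel: R ≈ y = 0.59 m
S = (Q·n / (1·A·R^(2/3)))² = (4.02×0.039 / (1×12.56×0.7035))² = 0.0003150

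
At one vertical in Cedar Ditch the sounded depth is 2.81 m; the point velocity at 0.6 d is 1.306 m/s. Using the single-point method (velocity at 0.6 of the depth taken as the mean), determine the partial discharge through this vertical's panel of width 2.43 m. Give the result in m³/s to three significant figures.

8.92 m³/s

v̄ = v₀.₆ = 1.306 m/s
q = v̄ × d × w = 1.306 × 2.81 × 2.43 = 8.918 m³/s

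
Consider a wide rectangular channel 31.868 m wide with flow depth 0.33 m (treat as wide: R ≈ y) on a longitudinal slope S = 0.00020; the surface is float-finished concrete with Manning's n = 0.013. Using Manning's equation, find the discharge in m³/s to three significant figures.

5.46 m³/s

A = b·y = 31.868 × 0.33 = 10.52 m²
Wide channel: R ≈ y = 0.33 m
Q = (1/n)·A·R^(2/3)·S^(1/2) = (1/0.013) × 10.52 × 0.3300^(2/3) × 0.00020^(1/2) = 5.463 m³/s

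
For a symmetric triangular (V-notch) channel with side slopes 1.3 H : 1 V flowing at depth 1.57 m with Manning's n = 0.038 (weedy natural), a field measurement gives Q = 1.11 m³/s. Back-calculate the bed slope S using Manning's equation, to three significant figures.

0.000326

A = z·y² = 1.3×1.57² = 3.204 m²
P = 2y√(1+z²) = 2×1.57×√(1+1.3²) = 5.150 m
R = A/P = 3.204/5.150 = 0.6222 m
S = (Q·n / (1·A·R^(2/3)))² = (1.11×0.038 / (1×3.204×0.7288))² = 0.0003262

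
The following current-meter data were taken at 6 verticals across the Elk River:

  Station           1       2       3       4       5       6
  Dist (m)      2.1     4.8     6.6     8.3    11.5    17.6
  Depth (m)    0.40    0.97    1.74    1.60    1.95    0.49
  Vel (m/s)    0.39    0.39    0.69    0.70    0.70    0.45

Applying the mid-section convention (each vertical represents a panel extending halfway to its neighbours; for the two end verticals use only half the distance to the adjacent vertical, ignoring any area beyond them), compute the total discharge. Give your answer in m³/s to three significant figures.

12.9 m³/s

w_1 = (4.8 − 2.1)/2 = 1.35 m; q_1 = 0.39 × 0.40 × 1.35 = 0.2106 m³/s
w_2 = (6.6 − 2.1)/2 = 2.25 m; q_2 = 0.39 × 0.97 × 2.25 = 0.8512 m³/s
w_3 = (8.3 − 4.8)/2 = 1.75 m; q_3 = 0.69 × 1.74 × 1.75 = 2.101 m³/s
w_4 = (11.5 − 6.6)/2 = 2.45 m; q_4 = 0.70 × 1.60 × 2.45 = 2.744 m³/s
w_5 = (17.6 − 8.3)/2 = 4.65 m; q_5 = 0.70 × 1.95 × 4.65 = 6.347 m³/s
w_6 = (17.6 − 11.5)/2 = 3.05 m; q_6 = 0.45 × 0.49 × 3.05 = 0.6725 m³/s
Q = Σ qᵢ = 12.93 m³/s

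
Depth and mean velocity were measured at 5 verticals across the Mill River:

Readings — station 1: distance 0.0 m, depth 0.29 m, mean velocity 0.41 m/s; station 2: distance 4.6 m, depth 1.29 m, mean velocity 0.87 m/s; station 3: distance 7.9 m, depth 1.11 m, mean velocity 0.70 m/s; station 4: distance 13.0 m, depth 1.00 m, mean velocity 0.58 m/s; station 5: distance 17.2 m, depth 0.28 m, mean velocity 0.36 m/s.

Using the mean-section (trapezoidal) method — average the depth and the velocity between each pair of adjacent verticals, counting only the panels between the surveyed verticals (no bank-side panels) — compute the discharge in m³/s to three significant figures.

10.1 m³/s

Panel 1-2: Δb = 4.6 m, d̄ = (0.29+1.29)/2 = 0.79, v̄ = (0.41+0.87)/2 = 0.64 → q = 4.6×0.79×0.64 = 2.326 m³/s
Panel 2-3: Δb = 3.3 m, d̄ = (1.29+1.11)/2 = 1.2, v̄ = (0.87+0.70)/2 = 0.785 → q = 3.3×1.2×0.785 = 3.109 m³/s
Panel 3-4: Δb = 5.1 m, d̄ = (1.11+1.00)/2 = 1.055, v̄ = (0.70+0.58)/2 = 0.64 → q = 5.1×1.055×0.64 = 3.444 m³/s
Panel 4-5: Δb = 4.2 m, d̄ = (1.00+0.28)/2 = 0.64, v̄ = (0.58+0.36)/2 = 0.47 → q = 4.2×0.64×0.47 = 1.263 m³/s
Q = Σ q = 10.14 m³/s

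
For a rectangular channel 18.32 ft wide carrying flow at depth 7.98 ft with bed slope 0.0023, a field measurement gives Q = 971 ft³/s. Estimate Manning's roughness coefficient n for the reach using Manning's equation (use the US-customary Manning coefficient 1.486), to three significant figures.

A = b·y = 18.32 × 7.98 = 146.2 ft²
P = b + 2y = 18.32 + 2×7.98 = 34.28 ft
R = A/P = 146.2/34.28 = 4.265 ft
n = (1.486/Q)·A·R^(2/3)·S^(1/2) = (1.486/971) × 146.2 × 2.630 × 0.04796 = 0.02822

0.0282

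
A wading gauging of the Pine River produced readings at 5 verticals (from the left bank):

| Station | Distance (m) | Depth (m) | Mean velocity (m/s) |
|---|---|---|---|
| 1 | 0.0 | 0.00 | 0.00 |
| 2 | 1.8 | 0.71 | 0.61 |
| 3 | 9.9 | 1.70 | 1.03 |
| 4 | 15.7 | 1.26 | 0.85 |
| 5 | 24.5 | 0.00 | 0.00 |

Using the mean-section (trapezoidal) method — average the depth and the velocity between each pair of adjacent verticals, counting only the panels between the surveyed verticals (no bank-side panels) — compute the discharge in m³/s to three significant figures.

Panel 1-2: Δb = 1.8 m, d̄ = (0.00+0.71)/2 = 0.355, v̄ = (0.00+0.61)/2 = 0.305 → q = 1.8×0.355×0.305 = 0.1949 m³/s
Panel 2-3: Δb = 8.1 m, d̄ = (0.71+1.70)/2 = 1.205, v̄ = (0.61+1.03)/2 = 0.82 → q = 8.1×1.205×0.82 = 8.004 m³/s
Panel 3-4: Δb = 5.8 m, d̄ = (1.70+1.26)/2 = 1.48, v̄ = (1.03+0.85)/2 = 0.94 → q = 5.8×1.48×0.94 = 8.069 m³/s
Panel 4-5: Δb = 8.8 m, d̄ = (1.26+0.00)/2 = 0.63, v̄ = (0.85+0.00)/2 = 0.425 → q = 8.8×0.63×0.425 = 2.356 m³/s
Q = Σ q = 18.62 m³/s

18.6 m³/s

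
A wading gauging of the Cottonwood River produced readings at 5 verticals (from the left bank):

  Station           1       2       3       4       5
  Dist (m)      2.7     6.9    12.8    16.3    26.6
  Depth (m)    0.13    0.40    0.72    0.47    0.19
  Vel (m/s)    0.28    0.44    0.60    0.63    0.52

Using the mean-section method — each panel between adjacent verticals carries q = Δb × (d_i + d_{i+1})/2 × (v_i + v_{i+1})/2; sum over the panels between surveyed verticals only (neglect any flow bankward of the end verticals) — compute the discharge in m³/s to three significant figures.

Panel 1-2: Δb = 4.2 m, d̄ = (0.13+0.40)/2 = 0.265, v̄ = (0.28+0.44)/2 = 0.36 → q = 4.2×0.265×0.36 = 0.4007 m³/s
Panel 2-3: Δb = 5.9 m, d̄ = (0.40+0.72)/2 = 0.56, v̄ = (0.44+0.60)/2 = 0.52 → q = 5.9×0.56×0.52 = 1.718 m³/s
Panel 3-4: Δb = 3.5 m, d̄ = (0.72+0.47)/2 = 0.595, v̄ = (0.60+0.63)/2 = 0.615 → q = 3.5×0.595×0.615 = 1.281 m³/s
Panel 4-5: Δb = 10.3 m, d̄ = (0.47+0.19)/2 = 0.33, v̄ = (0.63+0.52)/2 = 0.575 → q = 10.3×0.33×0.575 = 1.954 m³/s
Q = Σ q = 5.354 m³/s

5.35 m³/s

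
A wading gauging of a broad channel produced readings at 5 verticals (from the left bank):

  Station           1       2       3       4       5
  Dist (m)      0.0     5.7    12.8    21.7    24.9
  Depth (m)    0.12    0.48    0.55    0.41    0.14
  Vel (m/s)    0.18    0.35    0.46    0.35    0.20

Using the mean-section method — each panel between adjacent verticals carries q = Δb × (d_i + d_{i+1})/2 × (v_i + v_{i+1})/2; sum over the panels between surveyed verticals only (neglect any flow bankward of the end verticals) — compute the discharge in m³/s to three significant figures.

3.91 m³/s

Panel 1-2: Δb = 5.7 m, d̄ = (0.12+0.48)/2 = 0.3, v̄ = (0.18+0.35)/2 = 0.265 → q = 5.7×0.3×0.265 = 0.4532 m³/s
Panel 2-3: Δb = 7.1 m, d̄ = (0.48+0.55)/2 = 0.515, v̄ = (0.35+0.46)/2 = 0.405 → q = 7.1×0.515×0.405 = 1.481 m³/s
Panel 3-4: Δb = 8.9 m, d̄ = (0.55+0.41)/2 = 0.48, v̄ = (0.46+0.35)/2 = 0.405 → q = 8.9×0.48×0.405 = 1.730 m³/s
Panel 4-5: Δb = 3.2 m, d̄ = (0.41+0.14)/2 = 0.275, v̄ = (0.35+0.20)/2 = 0.275 → q = 3.2×0.275×0.275 = 0.2420 m³/s
Q = Σ q = 3.906 m³/s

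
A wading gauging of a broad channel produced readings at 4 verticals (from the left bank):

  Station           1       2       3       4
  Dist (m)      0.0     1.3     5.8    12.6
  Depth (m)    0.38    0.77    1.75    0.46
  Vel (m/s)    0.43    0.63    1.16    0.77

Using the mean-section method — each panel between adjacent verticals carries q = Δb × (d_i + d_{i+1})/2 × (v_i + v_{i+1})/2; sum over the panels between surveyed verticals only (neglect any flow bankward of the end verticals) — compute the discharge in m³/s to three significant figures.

12.7 m³/s

Panel 1-2: Δb = 1.3 m, d̄ = (0.38+0.77)/2 = 0.575, v̄ = (0.43+0.63)/2 = 0.53 → q = 1.3×0.575×0.53 = 0.3962 m³/s
Panel 2-3: Δb = 4.5 m, d̄ = (0.77+1.75)/2 = 1.26, v̄ = (0.63+1.16)/2 = 0.895 → q = 4.5×1.26×0.895 = 5.075 m³/s
Panel 3-4: Δb = 6.8 m, d̄ = (1.75+0.46)/2 = 1.105, v̄ = (1.16+0.77)/2 = 0.965 → q = 6.8×1.105×0.965 = 7.251 m³/s
Q = Σ q = 12.72 m³/s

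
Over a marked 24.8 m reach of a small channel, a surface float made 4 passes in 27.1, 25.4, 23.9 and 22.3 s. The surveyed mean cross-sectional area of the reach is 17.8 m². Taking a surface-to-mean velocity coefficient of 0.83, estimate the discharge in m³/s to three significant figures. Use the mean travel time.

14.8 m³/s

t̄ = (27.1 + 25.4 + 23.9 + 22.3) / 4 = 24.675 s
v_surface = L / t̄ = 24.8 / 24.675 = 1.005 m/s
v_mean = 0.83 × 1.005 = 0.8342 m/s
Q = A × v_mean = 17.8 × 0.8342 = 14.85 m³/s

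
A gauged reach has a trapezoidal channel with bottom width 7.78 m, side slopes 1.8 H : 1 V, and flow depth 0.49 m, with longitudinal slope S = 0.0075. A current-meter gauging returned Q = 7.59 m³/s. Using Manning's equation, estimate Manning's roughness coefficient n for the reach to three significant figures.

A = (b + z·y)·y = (7.78 + 1.8×0.49)×0.49 = 4.244 m²
P = b + 2y√(1+z²) = 7.78 + 2×0.49×√(1+1.8²) = 9.798 m
R = A/P = 4.244/9.798 = 0.4332 m
n = (1/Q)·A·R^(2/3)·S^(1/2) = (1/7.59) × 4.244 × 0.5725 × 0.08660 = 0.02773

0.0277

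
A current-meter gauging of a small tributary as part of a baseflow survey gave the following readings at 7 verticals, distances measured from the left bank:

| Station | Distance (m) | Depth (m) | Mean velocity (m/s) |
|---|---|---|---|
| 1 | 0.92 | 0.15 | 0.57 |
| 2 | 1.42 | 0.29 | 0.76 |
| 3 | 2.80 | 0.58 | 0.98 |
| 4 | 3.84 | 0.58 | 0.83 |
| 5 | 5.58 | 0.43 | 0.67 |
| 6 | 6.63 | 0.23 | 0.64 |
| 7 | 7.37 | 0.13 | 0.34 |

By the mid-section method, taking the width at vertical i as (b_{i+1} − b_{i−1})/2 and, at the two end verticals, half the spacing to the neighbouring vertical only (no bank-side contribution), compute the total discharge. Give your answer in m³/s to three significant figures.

2.14 m³/s

w_1 = (1.42 − 0.92)/2 = 0.25 m; q_1 = 0.57 × 0.15 × 0.25 = 0.02138 m³/s
w_2 = (2.80 − 0.92)/2 = 0.94 m; q_2 = 0.76 × 0.29 × 0.94 = 0.2072 m³/s
w_3 = (3.84 − 1.42)/2 = 1.21 m; q_3 = 0.98 × 0.58 × 1.21 = 0.6878 m³/s
w_4 = (5.58 − 2.80)/2 = 1.39 m; q_4 = 0.83 × 0.58 × 1.39 = 0.6691 m³/s
w_5 = (6.63 − 3.84)/2 = 1.395 m; q_5 = 0.67 × 0.43 × 1.395 = 0.4019 m³/s
w_6 = (7.37 − 5.58)/2 = 0.895 m; q_6 = 0.64 × 0.23 × 0.895 = 0.1317 m³/s
w_7 = (7.37 − 6.63)/2 = 0.37 m; q_7 = 0.34 × 0.13 × 0.37 = 0.01635 m³/s
Q = Σ qᵢ = 2.135 m³/s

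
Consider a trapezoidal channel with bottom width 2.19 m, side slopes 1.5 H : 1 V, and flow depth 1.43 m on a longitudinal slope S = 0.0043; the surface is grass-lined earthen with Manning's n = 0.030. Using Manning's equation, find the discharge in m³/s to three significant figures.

12.1 m³/s

A = (b + z·y)·y = (2.19 + 1.5×1.43)×1.43 = 6.199 m²
P = b + 2y√(1+z²) = 2.19 + 2×1.43×√(1+1.5²) = 7.346 m
R = A/P = 6.199/7.346 = 0.8439 m
Q = (1/n)·A·R^(2/3)·S^(1/2) = (1/0.030) × 6.199 × 0.8439^(2/3) × 0.0043^(1/2) = 12.10 m³/s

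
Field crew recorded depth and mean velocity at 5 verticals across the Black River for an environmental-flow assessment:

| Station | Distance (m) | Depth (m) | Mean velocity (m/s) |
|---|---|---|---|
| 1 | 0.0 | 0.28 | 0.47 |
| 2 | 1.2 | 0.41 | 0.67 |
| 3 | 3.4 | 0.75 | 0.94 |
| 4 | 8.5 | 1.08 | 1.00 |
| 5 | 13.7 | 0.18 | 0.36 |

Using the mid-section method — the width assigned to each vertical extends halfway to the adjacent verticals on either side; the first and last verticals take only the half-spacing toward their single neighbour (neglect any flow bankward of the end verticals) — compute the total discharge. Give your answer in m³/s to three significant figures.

w_1 = (1.2 − 0.0)/2 = 0.6 m; q_1 = 0.47 × 0.28 × 0.6 = 0.07896 m³/s
w_2 = (3.4 − 0.0)/2 = 1.7 m; q_2 = 0.67 × 0.41 × 1.7 = 0.4670 m³/s
w_3 = (8.5 − 1.2)/2 = 3.65 m; q_3 = 0.94 × 0.75 × 3.65 = 2.573 m³/s
w_4 = (13.7 − 3.4)/2 = 5.15 m; q_4 = 1.00 × 1.08 × 5.15 = 5.562 m³/s
w_5 = (13.7 − 8.5)/2 = 2.6 m; q_5 = 0.36 × 0.18 × 2.6 = 0.1685 m³/s
Q = Σ qᵢ = 8.850 m³/s

8.85 m³/s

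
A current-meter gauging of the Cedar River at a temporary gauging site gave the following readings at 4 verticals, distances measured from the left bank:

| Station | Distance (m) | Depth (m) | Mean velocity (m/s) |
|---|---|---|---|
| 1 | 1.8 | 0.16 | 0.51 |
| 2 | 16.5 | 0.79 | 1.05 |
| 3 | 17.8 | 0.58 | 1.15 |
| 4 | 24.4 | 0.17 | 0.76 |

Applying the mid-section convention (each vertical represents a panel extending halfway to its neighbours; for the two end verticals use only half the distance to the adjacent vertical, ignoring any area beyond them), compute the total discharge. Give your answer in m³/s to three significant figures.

10.3 m³/s

w_1 = (16.5 − 1.8)/2 = 7.35 m; q_1 = 0.51 × 0.16 × 7.35 = 0.5998 m³/s
w_2 = (17.8 − 1.8)/2 = 8 m; q_2 = 1.05 × 0.79 × 8 = 6.636 m³/s
w_3 = (24.4 − 16.5)/2 = 3.95 m; q_3 = 1.15 × 0.58 × 3.95 = 2.635 m³/s
w_4 = (24.4 − 17.8)/2 = 3.3 m; q_4 = 0.76 × 0.17 × 3.3 = 0.4264 m³/s
Q = Σ qᵢ = 10.30 m³/s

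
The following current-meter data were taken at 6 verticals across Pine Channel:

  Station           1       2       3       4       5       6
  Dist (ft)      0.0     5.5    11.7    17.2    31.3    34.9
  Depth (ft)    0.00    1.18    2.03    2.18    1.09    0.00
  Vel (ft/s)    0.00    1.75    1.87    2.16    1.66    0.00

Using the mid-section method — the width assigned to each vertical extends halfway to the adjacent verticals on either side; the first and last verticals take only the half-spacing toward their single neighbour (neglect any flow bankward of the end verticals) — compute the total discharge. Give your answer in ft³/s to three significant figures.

w_2 = (11.7 − 0.0)/2 = 5.85 ft; q_2 = 1.75 × 1.18 × 5.85 = 12.08 ft³/s
w_3 = (17.2 − 5.5)/2 = 5.85 ft; q_3 = 1.87 × 2.03 × 5.85 = 22.21 ft³/s
w_4 = (31.3 − 11.7)/2 = 9.8 ft; q_4 = 2.16 × 2.18 × 9.8 = 46.15 ft³/s
w_5 = (34.9 − 17.2)/2 = 8.85 ft; q_5 = 1.66 × 1.09 × 8.85 = 16.01 ft³/s
Stations 1, 6 contribute zero (depth or velocity is 0).
Q = Σ qᵢ = 96.45 ft³/s

96.4 ft³/s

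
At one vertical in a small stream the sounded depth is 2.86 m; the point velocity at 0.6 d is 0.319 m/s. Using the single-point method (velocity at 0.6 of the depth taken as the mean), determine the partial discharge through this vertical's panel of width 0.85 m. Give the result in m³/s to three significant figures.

v̄ = v₀.₆ = 0.319 m/s
q = v̄ × d × w = 0.3190 × 2.86 × 0.85 = 0.7755 m³/s

0.775 m³/s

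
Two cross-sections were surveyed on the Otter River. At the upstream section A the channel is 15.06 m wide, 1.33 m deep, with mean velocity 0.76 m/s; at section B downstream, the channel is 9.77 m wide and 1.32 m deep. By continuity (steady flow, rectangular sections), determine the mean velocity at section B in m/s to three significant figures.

1.18 m/s

Q = A₁V₁ = (15.06×1.33) × 0.76 = 15.22 m³/s
A₂ = 9.77 × 1.32 = 12.90 m²
V₂ = Q/A₂ = 15.22/12.90 = 1.180 m/s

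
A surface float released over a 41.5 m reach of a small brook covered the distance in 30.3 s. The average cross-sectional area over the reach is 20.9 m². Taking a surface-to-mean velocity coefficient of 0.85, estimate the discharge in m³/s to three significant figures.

24.3 m³/s

v_surface = L / t̄ = 41.5 / 30.3 = 1.370 m/s
v_mean = 0.85 × 1.370 = 1.164 m/s
Q = A × v_mean = 20.9 × 1.164 = 24.33 m³/s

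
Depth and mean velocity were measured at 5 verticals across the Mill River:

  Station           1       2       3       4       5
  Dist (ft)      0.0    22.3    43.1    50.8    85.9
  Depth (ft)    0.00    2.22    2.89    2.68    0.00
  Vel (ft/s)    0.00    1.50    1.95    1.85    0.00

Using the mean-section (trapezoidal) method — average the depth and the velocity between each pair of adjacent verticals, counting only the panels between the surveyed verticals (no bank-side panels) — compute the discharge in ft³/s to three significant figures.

Panel 1-2: Δb = 22.3 ft, d̄ = (0.00+2.22)/2 = 1.11, v̄ = (0.00+1.50)/2 = 0.75 → q = 22.3×1.11×0.75 = 18.56 ft³/s
Panel 2-3: Δb = 20.8 ft, d̄ = (2.22+2.89)/2 = 2.555, v̄ = (1.50+1.95)/2 = 1.725 → q = 20.8×2.555×1.725 = 91.67 ft³/s
Panel 3-4: Δb = 7.7 ft, d̄ = (2.89+2.68)/2 = 2.785, v̄ = (1.95+1.85)/2 = 1.9 → q = 7.7×2.785×1.9 = 40.74 ft³/s
Panel 4-5: Δb = 35.1 ft, d̄ = (2.68+0.00)/2 = 1.34, v̄ = (1.85+0.00)/2 = 0.925 → q = 35.1×1.34×0.925 = 43.51 ft³/s
Q = Σ q = 194.5 ft³/s

194 ft³/s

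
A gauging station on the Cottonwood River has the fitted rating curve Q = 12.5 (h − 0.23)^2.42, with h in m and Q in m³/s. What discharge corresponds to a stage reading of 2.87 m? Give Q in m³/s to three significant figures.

131 m³/s

Q = 12.5 × (2.87 − 0.23)^2.42 = 12.5 × 2.64^2.42 = 131.0 m³/s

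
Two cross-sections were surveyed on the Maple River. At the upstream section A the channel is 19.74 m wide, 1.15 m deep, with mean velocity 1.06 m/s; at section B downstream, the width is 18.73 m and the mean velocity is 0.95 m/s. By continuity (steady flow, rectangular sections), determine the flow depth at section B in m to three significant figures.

1.35 m

Q = A₁V₁ = (19.74×1.15) × 1.06 = 24.06 m³/s
d₂ = Q/(b₂ V₂) = 24.06/(18.73×0.95) = 1.352 m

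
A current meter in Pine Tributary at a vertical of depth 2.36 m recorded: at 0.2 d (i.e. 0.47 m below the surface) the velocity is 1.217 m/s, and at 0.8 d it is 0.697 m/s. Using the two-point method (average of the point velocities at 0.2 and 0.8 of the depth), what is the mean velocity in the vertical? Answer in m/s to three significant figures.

v̄ = (1.217 + 0.697) / 2 = 0.9570 m/s

0.957 m/s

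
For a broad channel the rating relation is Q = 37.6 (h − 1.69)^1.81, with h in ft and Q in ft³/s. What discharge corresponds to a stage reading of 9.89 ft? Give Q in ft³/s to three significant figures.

1700 ft³/s

Q = 37.6 × (9.89 − 1.69)^1.81 = 37.6 × 8.2^1.81 = 1695 ft³/s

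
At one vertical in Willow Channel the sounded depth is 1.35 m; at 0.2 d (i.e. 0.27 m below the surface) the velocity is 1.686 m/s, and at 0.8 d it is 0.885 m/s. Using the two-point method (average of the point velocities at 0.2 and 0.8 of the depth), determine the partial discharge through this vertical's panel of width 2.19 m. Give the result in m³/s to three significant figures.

3.80 m³/s

v̄ = (1.686 + 0.885) / 2 = 1.286 m/s
q = v̄ × d × w = 1.286 × 1.35 × 2.19 = 3.801 m³/s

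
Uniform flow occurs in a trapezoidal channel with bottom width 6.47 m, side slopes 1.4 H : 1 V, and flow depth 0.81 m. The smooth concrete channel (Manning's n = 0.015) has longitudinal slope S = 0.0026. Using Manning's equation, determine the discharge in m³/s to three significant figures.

16.0 m³/s

A = (b + z·y)·y = (6.47 + 1.4×0.81)×0.81 = 6.159 m²
P = b + 2y√(1+z²) = 6.47 + 2×0.81×√(1+1.4²) = 9.257 m
R = A/P = 6.159/9.257 = 0.6653 m
Q = (1/n)·A·R^(2/3)·S^(1/2) = (1/0.015) × 6.159 × 0.6653^(2/3) × 0.0026^(1/2) = 15.96 m³/s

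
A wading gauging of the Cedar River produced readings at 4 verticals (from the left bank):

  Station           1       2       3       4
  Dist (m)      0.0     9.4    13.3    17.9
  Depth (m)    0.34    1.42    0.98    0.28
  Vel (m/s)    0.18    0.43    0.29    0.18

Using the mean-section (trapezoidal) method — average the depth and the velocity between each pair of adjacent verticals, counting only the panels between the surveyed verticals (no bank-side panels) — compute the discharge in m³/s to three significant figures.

4.89 m³/s

Panel 1-2: Δb = 9.4 m, d̄ = (0.34+1.42)/2 = 0.88, v̄ = (0.18+0.43)/2 = 0.305 → q = 9.4×0.88×0.305 = 2.523 m³/s
Panel 2-3: Δb = 3.9 m, d̄ = (1.42+0.98)/2 = 1.2, v̄ = (0.43+0.29)/2 = 0.36 → q = 3.9×1.2×0.36 = 1.685 m³/s
Panel 3-4: Δb = 4.6 m, d̄ = (0.98+0.28)/2 = 0.63, v̄ = (0.29+0.18)/2 = 0.235 → q = 4.6×0.63×0.235 = 0.6810 m³/s
Q = Σ q = 4.889 m³/s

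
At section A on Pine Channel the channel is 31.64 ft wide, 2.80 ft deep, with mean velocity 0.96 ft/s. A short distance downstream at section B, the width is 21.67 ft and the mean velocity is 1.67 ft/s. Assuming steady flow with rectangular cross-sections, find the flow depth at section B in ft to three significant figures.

2.35 ft

Q = A₁V₁ = (31.64×2.80) × 0.96 = 85.05 ft³/s
d₂ = Q/(b₂ V₂) = 85.05/(21.67×1.67) = 2.350 ft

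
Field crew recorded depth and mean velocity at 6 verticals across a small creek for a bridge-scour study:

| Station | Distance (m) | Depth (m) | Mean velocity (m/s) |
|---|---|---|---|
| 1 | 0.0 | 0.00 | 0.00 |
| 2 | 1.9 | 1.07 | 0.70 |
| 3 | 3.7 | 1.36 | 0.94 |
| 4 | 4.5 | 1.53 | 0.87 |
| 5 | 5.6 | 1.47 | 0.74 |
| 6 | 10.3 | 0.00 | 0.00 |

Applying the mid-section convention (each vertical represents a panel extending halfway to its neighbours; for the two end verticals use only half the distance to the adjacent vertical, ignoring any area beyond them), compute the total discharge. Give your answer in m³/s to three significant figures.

w_2 = (3.7 − 0.0)/2 = 1.85 m; q_2 = 0.70 × 1.07 × 1.85 = 1.386 m³/s
w_3 = (4.5 − 1.9)/2 = 1.3 m; q_3 = 0.94 × 1.36 × 1.3 = 1.662 m³/s
w_4 = (5.6 − 3.7)/2 = 0.95 m; q_4 = 0.87 × 1.53 × 0.95 = 1.265 m³/s
w_5 = (10.3 − 4.5)/2 = 2.9 m; q_5 = 0.74 × 1.47 × 2.9 = 3.155 m³/s
Stations 1, 6 contribute zero (depth or velocity is 0).
Q = Σ qᵢ = 7.467 m³/s

7.47 m³/s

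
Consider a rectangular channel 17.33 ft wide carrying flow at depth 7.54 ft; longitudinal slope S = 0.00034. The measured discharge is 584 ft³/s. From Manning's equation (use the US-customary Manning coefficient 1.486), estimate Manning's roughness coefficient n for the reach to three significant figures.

0.0155

A = b·y = 17.33 × 7.54 = 130.7 ft²
P = b + 2y = 17.33 + 2×7.54 = 32.41 ft
R = A/P = 130.7/32.41 = 4.032 ft
n = (1.486/Q)·A·R^(2/3)·S^(1/2) = (1.486/584) × 130.7 × 2.533 × 0.01844 = 0.01553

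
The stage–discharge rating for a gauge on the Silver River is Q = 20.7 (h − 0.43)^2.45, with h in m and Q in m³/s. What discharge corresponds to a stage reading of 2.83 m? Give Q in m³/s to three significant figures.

177 m³/s

Q = 20.7 × (2.83 − 0.43)^2.45 = 20.7 × 2.4^2.45 = 176.8 m³/s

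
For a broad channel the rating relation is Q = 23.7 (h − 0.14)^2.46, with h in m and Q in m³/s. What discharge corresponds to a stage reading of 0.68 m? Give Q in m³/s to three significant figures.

5.21 m³/s

Q = 23.7 × (0.68 − 0.14)^2.46 = 23.7 × 0.54^2.46 = 5.205 m³/s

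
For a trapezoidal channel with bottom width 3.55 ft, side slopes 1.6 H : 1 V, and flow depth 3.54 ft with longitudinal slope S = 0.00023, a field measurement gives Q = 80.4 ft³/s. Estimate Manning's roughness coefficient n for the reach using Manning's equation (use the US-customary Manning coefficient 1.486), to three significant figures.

0.0142

A = (b + z·y)·y = (3.55 + 1.6×3.54)×3.54 = 32.62 ft²
P = b + 2y√(1+z²) = 3.55 + 2×3.54×√(1+1.6²) = 16.91 ft
R = A/P = 32.62/16.91 = 1.929 ft
n = (1.486/Q)·A·R^(2/3)·S^(1/2) = (1.486/80.4) × 32.62 × 1.550 × 0.01517 = 0.01417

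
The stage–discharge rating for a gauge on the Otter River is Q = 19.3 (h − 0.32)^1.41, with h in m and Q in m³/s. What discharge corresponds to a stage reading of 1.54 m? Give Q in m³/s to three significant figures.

25.5 m³/s

Q = 19.3 × (1.54 − 0.32)^1.41 = 19.3 × 1.22^1.41 = 25.55 m³/s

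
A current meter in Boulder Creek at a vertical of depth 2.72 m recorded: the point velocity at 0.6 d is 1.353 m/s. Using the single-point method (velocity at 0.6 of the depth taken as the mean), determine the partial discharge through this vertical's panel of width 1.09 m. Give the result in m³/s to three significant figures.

4.01 m³/s

v̄ = v₀.₆ = 1.353 m/s
q = v̄ × d × w = 1.353 × 2.72 × 1.09 = 4.011 m³/s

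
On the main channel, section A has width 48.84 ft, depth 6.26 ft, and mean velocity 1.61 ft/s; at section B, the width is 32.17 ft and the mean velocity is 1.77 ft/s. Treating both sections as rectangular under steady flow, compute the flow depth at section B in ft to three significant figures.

8.64 ft

Q = A₁V₁ = (48.84×6.26) × 1.61 = 492.2 ft³/s
d₂ = Q/(b₂ V₂) = 492.2/(32.17×1.77) = 8.645 ft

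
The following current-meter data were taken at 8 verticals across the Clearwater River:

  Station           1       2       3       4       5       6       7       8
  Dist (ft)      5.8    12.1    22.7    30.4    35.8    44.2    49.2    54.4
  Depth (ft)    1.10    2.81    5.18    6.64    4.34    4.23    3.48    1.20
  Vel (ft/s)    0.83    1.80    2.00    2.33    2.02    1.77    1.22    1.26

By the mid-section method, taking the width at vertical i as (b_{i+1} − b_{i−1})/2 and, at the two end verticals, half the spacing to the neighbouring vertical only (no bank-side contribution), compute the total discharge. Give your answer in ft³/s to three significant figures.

378 ft³/s

w_1 = (12.1 − 5.8)/2 = 3.15 ft; q_1 = 0.83 × 1.10 × 3.15 = 2.876 ft³/s
w_2 = (22.7 − 5.8)/2 = 8.45 ft; q_2 = 1.80 × 2.81 × 8.45 = 42.74 ft³/s
w_3 = (30.4 − 12.1)/2 = 9.15 ft; q_3 = 2.00 × 5.18 × 9.15 = 94.79 ft³/s
w_4 = (35.8 − 22.7)/2 = 6.55 ft; q_4 = 2.33 × 6.64 × 6.55 = 101.3 ft³/s
w_5 = (44.2 − 30.4)/2 = 6.9 ft; q_5 = 2.02 × 4.34 × 6.9 = 60.49 ft³/s
w_6 = (49.2 − 35.8)/2 = 6.7 ft; q_6 = 1.77 × 4.23 × 6.7 = 50.16 ft³/s
w_7 = (54.4 − 44.2)/2 = 5.1 ft; q_7 = 1.22 × 3.48 × 5.1 = 21.65 ft³/s
w_8 = (54.4 − 49.2)/2 = 2.6 ft; q_8 = 1.26 × 1.20 × 2.6 = 3.931 ft³/s
Q = Σ qᵢ = 378.0 ft³/s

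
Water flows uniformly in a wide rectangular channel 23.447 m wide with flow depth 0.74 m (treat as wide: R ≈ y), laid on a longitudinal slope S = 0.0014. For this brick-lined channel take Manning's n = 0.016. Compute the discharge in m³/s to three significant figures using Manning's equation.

A = b·y = 23.447 × 0.74 = 17.35 m²
Wide channel: R ≈ y = 0.74 m
Q = (1/n)·A·R^(2/3)·S^(1/2) = (1/0.016) × 17.35 × 0.7400^(2/3) × 0.0014^(1/2) = 33.20 m³/s

33.2 m³/s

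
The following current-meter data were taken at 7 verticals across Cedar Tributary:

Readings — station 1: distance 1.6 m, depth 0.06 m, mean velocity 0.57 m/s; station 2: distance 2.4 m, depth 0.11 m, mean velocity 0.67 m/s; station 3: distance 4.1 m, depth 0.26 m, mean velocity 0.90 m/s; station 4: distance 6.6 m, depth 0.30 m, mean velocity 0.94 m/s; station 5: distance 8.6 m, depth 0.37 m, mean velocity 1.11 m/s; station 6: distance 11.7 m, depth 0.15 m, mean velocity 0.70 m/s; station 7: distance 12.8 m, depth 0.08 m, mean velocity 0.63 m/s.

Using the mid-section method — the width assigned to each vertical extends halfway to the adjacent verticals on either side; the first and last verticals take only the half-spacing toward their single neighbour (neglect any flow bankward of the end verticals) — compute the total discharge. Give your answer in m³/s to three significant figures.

2.53 m³/s

w_1 = (2.4 − 1.6)/2 = 0.4 m; q_1 = 0.57 × 0.06 × 0.4 = 0.01368 m³/s
w_2 = (4.1 − 1.6)/2 = 1.25 m; q_2 = 0.67 × 0.11 × 1.25 = 0.09213 m³/s
w_3 = (6.6 − 2.4)/2 = 2.1 m; q_3 = 0.90 × 0.26 × 2.1 = 0.4914 m³/s
w_4 = (8.6 − 4.1)/2 = 2.25 m; q_4 = 0.94 × 0.30 × 2.25 = 0.6345 m³/s
w_5 = (11.7 − 6.6)/2 = 2.55 m; q_5 = 1.11 × 0.37 × 2.55 = 1.047 m³/s
w_6 = (12.8 − 8.6)/2 = 2.1 m; q_6 = 0.70 × 0.15 × 2.1 = 0.2205 m³/s
w_7 = (12.8 − 11.7)/2 = 0.55 m; q_7 = 0.63 × 0.08 × 0.55 = 0.02772 m³/s
Q = Σ qᵢ = 2.527 m³/s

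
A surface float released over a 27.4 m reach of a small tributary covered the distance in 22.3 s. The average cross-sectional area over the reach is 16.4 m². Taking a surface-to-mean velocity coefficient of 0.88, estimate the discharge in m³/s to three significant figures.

17.7 m³/s

v_surface = L / t̄ = 27.4 / 22.3 = 1.229 m/s
v_mean = 0.88 × 1.229 = 1.081 m/s
Q = A × v_mean = 16.4 × 1.081 = 17.73 m³/s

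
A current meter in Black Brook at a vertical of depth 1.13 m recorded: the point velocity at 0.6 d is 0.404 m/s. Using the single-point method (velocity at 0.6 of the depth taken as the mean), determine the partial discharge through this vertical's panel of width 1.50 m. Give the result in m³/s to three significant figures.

v̄ = v₀.₆ = 0.404 m/s
q = v̄ × d × w = 0.4040 × 1.13 × 1.50 = 0.6848 m³/s

0.685 m³/s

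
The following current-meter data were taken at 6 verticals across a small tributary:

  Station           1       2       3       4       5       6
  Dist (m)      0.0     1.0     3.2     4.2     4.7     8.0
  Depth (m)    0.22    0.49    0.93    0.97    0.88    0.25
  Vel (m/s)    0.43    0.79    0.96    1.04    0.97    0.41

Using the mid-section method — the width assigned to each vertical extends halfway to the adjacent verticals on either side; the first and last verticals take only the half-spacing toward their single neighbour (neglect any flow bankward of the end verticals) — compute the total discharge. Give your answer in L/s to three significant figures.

4640 L/s

w_1 = (1.0 − 0.0)/2 = 0.5 m; q_1 = 0.43 × 0.22 × 0.5 = 0.04730 m³/s
w_2 = (3.2 − 0.0)/2 = 1.6 m; q_2 = 0.79 × 0.49 × 1.6 = 0.6194 m³/s
w_3 = (4.2 − 1.0)/2 = 1.6 m; q_3 = 0.96 × 0.93 × 1.6 = 1.428 m³/s
w_4 = (4.7 − 3.2)/2 = 0.75 m; q_4 = 1.04 × 0.97 × 0.75 = 0.7566 m³/s
w_5 = (8.0 − 4.2)/2 = 1.9 m; q_5 = 0.97 × 0.88 × 1.9 = 1.622 m³/s
w_6 = (8.0 − 4.7)/2 = 1.65 m; q_6 = 0.41 × 0.25 × 1.65 = 0.1691 m³/s
Q = Σ qᵢ = 4.643 m³/s
= 4.643 × 1000 = 4643 L/s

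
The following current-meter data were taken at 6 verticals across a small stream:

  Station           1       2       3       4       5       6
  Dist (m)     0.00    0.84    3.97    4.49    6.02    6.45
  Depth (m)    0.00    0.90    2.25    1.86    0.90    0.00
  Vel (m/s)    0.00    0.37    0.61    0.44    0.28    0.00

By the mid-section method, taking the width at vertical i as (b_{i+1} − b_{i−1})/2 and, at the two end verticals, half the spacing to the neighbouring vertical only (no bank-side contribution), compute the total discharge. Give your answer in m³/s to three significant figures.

w_2 = (3.97 − 0.00)/2 = 1.985 m; q_2 = 0.37 × 0.90 × 1.985 = 0.6610 m³/s
w_3 = (4.49 − 0.84)/2 = 1.825 m; q_3 = 0.61 × 2.25 × 1.825 = 2.505 m³/s
w_4 = (6.02 − 3.97)/2 = 1.025 m; q_4 = 0.44 × 1.86 × 1.025 = 0.8389 m³/s
w_5 = (6.45 − 4.49)/2 = 0.98 m; q_5 = 0.28 × 0.90 × 0.98 = 0.2470 m³/s
Stations 1, 6 contribute zero (depth or velocity is 0).
Q = Σ qᵢ = 4.252 m³/s

4.25 m³/s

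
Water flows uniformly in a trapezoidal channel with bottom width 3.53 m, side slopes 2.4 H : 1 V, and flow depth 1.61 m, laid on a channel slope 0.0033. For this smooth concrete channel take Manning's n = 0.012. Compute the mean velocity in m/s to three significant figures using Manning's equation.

4.79 m/s

A = (b + z·y)·y = (3.53 + 2.4×1.61)×1.61 = 11.90 m²
P = b + 2y√(1+z²) = 3.53 + 2×1.61×√(1+2.4²) = 11.90 m
R = A/P = 11.90/11.90 = 1.000 m
Q = (1/n)·A·R^(2/3)·S^(1/2) = (1/0.012) × 11.90 × 1.000^(2/3) × 0.0033^(1/2) = 57.00 m³/s
V = Q/A = 57.00/11.90 = 4.788 m/s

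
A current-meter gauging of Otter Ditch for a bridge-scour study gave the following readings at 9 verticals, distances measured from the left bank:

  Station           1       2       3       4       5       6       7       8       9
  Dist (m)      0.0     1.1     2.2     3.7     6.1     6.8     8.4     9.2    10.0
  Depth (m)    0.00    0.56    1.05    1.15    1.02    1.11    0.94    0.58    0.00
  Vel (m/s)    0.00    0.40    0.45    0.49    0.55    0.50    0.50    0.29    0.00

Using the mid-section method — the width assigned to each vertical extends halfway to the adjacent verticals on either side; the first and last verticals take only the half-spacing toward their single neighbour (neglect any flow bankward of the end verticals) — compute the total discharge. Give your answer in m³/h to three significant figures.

15000 m³/h

w_2 = (2.2 − 0.0)/2 = 1.1 m; q_2 = 0.40 × 0.56 × 1.1 = 0.2464 m³/s
w_3 = (3.7 − 1.1)/2 = 1.3 m; q_3 = 0.45 × 1.05 × 1.3 = 0.6143 m³/s
w_4 = (6.1 − 2.2)/2 = 1.95 m; q_4 = 0.49 × 1.15 × 1.95 = 1.099 m³/s
w_5 = (6.8 − 3.7)/2 = 1.55 m; q_5 = 0.55 × 1.02 × 1.55 = 0.8696 m³/s
w_6 = (8.4 − 6.1)/2 = 1.15 m; q_6 = 0.50 × 1.11 × 1.15 = 0.6383 m³/s
w_7 = (9.2 − 6.8)/2 = 1.2 m; q_7 = 0.50 × 0.94 × 1.2 = 0.5640 m³/s
w_8 = (10.0 − 8.4)/2 = 0.8 m; q_8 = 0.29 × 0.58 × 0.8 = 0.1346 m³/s
Stations 1, 9 contribute zero (depth or velocity is 0).
Q = Σ qᵢ = 4.166 m³/s
= 4.166 × 3600 = 15000 m³/h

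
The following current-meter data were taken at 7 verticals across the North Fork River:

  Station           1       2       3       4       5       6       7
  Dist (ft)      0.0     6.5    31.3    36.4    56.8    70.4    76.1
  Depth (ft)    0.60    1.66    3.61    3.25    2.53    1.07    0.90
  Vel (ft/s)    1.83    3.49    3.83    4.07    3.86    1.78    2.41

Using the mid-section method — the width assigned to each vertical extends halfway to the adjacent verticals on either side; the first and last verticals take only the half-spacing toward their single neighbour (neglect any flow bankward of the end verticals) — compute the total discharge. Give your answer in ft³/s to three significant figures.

w_1 = (6.5 − 0.0)/2 = 3.25 ft; q_1 = 1.83 × 0.60 × 3.25 = 3.569 ft³/s
w_2 = (31.3 − 0.0)/2 = 15.65 ft; q_2 = 3.49 × 1.66 × 15.65 = 90.67 ft³/s
w_3 = (36.4 − 6.5)/2 = 14.95 ft; q_3 = 3.83 × 3.61 × 14.95 = 206.7 ft³/s
w_4 = (56.8 − 31.3)/2 = 12.75 ft; q_4 = 4.07 × 3.25 × 12.75 = 168.7 ft³/s
w_5 = (70.4 − 36.4)/2 = 17 ft; q_5 = 3.86 × 2.53 × 17 = 166.0 ft³/s
w_6 = (76.1 − 56.8)/2 = 9.65 ft; q_6 = 1.78 × 1.07 × 9.65 = 18.38 ft³/s
w_7 = (76.1 − 70.4)/2 = 2.85 ft; q_7 = 2.41 × 0.90 × 2.85 = 6.182 ft³/s
Q = Σ qᵢ = 660.2 ft³/s

660 ft³/s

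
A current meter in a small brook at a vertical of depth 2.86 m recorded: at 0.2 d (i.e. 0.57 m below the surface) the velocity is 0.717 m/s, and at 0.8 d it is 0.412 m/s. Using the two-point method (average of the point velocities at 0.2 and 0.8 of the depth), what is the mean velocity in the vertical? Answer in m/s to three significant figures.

0.565 m/s

v̄ = (0.717 + 0.412) / 2 = 0.5645 m/s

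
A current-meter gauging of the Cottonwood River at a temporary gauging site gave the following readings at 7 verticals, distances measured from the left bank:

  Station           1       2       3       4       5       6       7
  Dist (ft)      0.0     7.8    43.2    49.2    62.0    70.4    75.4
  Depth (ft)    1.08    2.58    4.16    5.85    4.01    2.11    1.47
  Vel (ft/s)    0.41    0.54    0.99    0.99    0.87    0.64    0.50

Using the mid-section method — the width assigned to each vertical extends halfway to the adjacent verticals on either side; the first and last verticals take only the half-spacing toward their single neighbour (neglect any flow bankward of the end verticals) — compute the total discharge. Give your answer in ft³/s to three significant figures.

219 ft³/s

w_1 = (7.8 − 0.0)/2 = 3.9 ft; q_1 = 0.41 × 1.08 × 3.9 = 1.727 ft³/s
w_2 = (43.2 − 0.0)/2 = 21.6 ft; q_2 = 0.54 × 2.58 × 21.6 = 30.09 ft³/s
w_3 = (49.2 − 7.8)/2 = 20.7 ft; q_3 = 0.99 × 4.16 × 20.7 = 85.25 ft³/s
w_4 = (62.0 − 43.2)/2 = 9.4 ft; q_4 = 0.99 × 5.85 × 9.4 = 54.44 ft³/s
w_5 = (70.4 − 49.2)/2 = 10.6 ft; q_5 = 0.87 × 4.01 × 10.6 = 36.98 ft³/s
w_6 = (75.4 − 62.0)/2 = 6.7 ft; q_6 = 0.64 × 2.11 × 6.7 = 9.048 ft³/s
w_7 = (75.4 − 70.4)/2 = 2.5 ft; q_7 = 0.50 × 1.47 × 2.5 = 1.838 ft³/s
Q = Σ qᵢ = 219.4 ft³/s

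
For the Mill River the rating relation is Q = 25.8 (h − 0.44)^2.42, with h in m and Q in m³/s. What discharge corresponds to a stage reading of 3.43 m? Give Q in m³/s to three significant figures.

365 m³/s

Q = 25.8 × (3.43 − 0.44)^2.42 = 25.8 × 2.99^2.42 = 365.4 m³/s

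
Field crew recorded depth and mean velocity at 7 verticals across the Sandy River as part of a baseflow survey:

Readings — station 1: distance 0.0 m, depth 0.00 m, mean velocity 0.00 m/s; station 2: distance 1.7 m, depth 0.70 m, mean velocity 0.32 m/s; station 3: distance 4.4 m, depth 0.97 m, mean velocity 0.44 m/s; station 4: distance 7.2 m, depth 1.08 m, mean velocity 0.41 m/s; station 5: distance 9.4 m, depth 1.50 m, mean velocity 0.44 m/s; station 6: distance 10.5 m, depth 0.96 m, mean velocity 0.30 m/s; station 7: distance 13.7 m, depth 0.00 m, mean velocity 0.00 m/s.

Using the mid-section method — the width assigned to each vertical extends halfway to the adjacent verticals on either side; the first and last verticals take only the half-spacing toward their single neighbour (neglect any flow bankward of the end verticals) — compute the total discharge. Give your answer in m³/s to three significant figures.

4.48 m³/s

w_2 = (4.4 − 0.0)/2 = 2.2 m; q_2 = 0.32 × 0.70 × 2.2 = 0.4928 m³/s
w_3 = (7.2 − 1.7)/2 = 2.75 m; q_3 = 0.44 × 0.97 × 2.75 = 1.174 m³/s
w_4 = (9.4 − 4.4)/2 = 2.5 m; q_4 = 0.41 × 1.08 × 2.5 = 1.107 m³/s
w_5 = (10.5 − 7.2)/2 = 1.65 m; q_5 = 0.44 × 1.50 × 1.65 = 1.089 m³/s
w_6 = (13.7 − 9.4)/2 = 2.15 m; q_6 = 0.30 × 0.96 × 2.15 = 0.6192 m³/s
Stations 1, 7 contribute zero (depth or velocity is 0).
Q = Σ qᵢ = 4.482 m³/s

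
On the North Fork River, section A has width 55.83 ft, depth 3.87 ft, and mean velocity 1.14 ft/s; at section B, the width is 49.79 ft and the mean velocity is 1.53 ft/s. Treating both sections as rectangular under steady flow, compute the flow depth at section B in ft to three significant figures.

Q = A₁V₁ = (55.83×3.87) × 1.14 = 246.3 ft³/s
d₂ = Q/(b₂ V₂) = 246.3/(49.79×1.53) = 3.233 ft

3.23 ft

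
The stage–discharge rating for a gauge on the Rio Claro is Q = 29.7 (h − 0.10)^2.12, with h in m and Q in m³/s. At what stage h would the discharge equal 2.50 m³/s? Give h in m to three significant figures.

h − h₀ = (Q/C)^(1/b) = (2.50/29.7)^(1/2.12) = 0.3112 m
h = 0.10 + 0.3112 = 0.4112 m

0.411 m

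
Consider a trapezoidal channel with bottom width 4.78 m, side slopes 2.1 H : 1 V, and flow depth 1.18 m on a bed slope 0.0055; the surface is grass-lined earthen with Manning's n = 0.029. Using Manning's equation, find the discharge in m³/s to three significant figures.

19.4 m³/s

A = (b + z·y)·y = (4.78 + 2.1×1.18)×1.18 = 8.564 m²
P = b + 2y√(1+z²) = 4.78 + 2×1.18×√(1+2.1²) = 10.27 m
R = A/P = 8.564/10.27 = 0.8340 m
Q = (1/n)·A·R^(2/3)·S^(1/2) = (1/0.029) × 8.564 × 0.8340^(2/3) × 0.0055^(1/2) = 19.41 m³/s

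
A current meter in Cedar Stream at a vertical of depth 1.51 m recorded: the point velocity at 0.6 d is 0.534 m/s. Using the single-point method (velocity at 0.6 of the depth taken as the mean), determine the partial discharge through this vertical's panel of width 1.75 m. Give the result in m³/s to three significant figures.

1.41 m³/s

v̄ = v₀.₆ = 0.534 m/s
q = v̄ × d × w = 0.5340 × 1.51 × 1.75 = 1.411 m³/s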